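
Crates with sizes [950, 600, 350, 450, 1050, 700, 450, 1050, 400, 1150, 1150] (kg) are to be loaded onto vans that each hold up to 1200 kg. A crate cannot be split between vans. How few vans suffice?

8

Total = 1150 + 1150 + 1050 + 1050 + 950 + 700 + 600 + 450 + 450 + 400 + 350 = 8300 kg.
Lower bound: ⌈8300/1200⌉ = 7 vans.
A packing using 8 vans:
  van 1: 1150 = 1150
  van 2: 1150 = 1150
  van 3: 1050 = 1050
  van 4: 1050 = 1050
  van 5: 950 = 950
  van 6: 700 + 450 = 1150
  van 7: 600 + 450 = 1050
  van 8: 400 + 350 = 750
No arrangement into 7 vans stays within capacity, so 8 is optimal.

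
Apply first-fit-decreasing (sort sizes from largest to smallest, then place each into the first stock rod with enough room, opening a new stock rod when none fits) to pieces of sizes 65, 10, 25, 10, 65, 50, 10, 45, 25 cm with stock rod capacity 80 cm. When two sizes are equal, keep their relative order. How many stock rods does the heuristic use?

Sorted descending: 65, 65, 50, 45, 25, 25, 10, 10, 10.
  65 → stock rod 1 (new)  [load 65/80]
  65 → stock rod 2 (new)  [load 65/80]
  50 → stock rod 3 (new)  [load 50/80]
  45 → stock rod 4 (new)  [load 45/80]
  25 → stock rod 3  [load 75/80]
  25 → stock rod 4  [load 70/80]
  10 → stock rod 1  [load 75/80]
  10 → stock rod 2  [load 75/80]
  10 → stock rod 4  [load 80/80]
4 stock rods opened.

4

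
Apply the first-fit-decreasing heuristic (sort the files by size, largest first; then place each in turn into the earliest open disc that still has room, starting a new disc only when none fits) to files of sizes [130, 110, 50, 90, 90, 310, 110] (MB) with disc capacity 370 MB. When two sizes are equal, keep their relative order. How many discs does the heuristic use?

3

Sorted descending: 310, 130, 110, 110, 90, 90, 50.
  310 → disc 1 (new)  [load 310/370]
  130 → disc 2 (new)  [load 130/370]
  110 → disc 2  [load 240/370]
  110 → disc 2  [load 350/370]
  90 → disc 3 (new)  [load 90/370]
  90 → disc 3  [load 180/370]
  50 → disc 1  [load 360/370]
3 discs opened.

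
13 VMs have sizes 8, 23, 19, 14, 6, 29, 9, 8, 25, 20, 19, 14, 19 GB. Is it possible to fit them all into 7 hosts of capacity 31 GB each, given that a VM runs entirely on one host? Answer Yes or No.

No

Total = 213 GB; ⌈213/31⌉ = 7.
The bound of 7 does not rule out 7, but exhaustive search shows no assignment into 7 hosts of capacity 31 GB exists — the minimum is 8.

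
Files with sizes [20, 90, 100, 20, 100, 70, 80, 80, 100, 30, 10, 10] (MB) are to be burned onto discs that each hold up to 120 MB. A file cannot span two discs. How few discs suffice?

Total = 100 + 100 + 100 + 90 + 80 + 80 + 70 + 30 + 20 + 20 + 10 + 10 = 710 MB.
Lower bound: ⌈710/120⌉ = 6 discs.
Also, 7 files each exceed 60 MB, and no two of those can share a disc, so at least 7 discs are needed.
A packing using 7 discs:
  disc 1: 100 + 20 = 120
  disc 2: 100 + 20 = 120
  disc 3: 100 + 10 + 10 = 120
  disc 4: 90 + 30 = 120
  disc 5: 80 = 80
  disc 6: 80 = 80
  disc 7: 70 = 70
This matches the lower bound, so 7 is optimal.

7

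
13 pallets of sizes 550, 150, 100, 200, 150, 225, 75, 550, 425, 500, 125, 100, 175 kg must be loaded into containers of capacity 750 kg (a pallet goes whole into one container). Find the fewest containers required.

5

Total = 550 + 550 + 500 + 425 + 225 + 200 + 175 + 150 + 150 + 125 + 100 + 100 + 75 = 3325 kg.
Lower bound: ⌈3325/750⌉ = 5 containers.
A packing using 5 containers:
  container 1: 550 + 200 = 750
  container 2: 550 + 175 = 725
  container 3: 500 + 225 = 725
  container 4: 425 + 150 + 150 = 725
  container 5: 125 + 100 + 100 + 75 = 400
This matches the lower bound, so 5 is optimal.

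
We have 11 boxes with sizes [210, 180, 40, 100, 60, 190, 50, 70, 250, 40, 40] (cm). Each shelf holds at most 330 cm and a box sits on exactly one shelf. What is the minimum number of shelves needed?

Total = 250 + 210 + 190 + 180 + 100 + 70 + 60 + 50 + 40 + 40 + 40 = 1230 cm.
Lower bound: ⌈1230/330⌉ = 4 shelves.
A packing using 4 shelves:
  shelf 1: 250 + 70 = 320
  shelf 2: 210 + 100 = 310
  shelf 3: 190 + 60 + 50 = 300
  shelf 4: 180 + 40 + 40 + 40 = 300
This matches the lower bound, so 4 is optimal.

4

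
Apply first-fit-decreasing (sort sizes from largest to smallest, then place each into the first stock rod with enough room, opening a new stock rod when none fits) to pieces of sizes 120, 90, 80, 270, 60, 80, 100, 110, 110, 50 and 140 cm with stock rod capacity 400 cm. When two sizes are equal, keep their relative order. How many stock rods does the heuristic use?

4

Sorted descending: 270, 140, 120, 110, 110, 100, 90, 80, 80, 60, 50.
  270 → stock rod 1 (new)  [load 270/400]
  140 → stock rod 2 (new)  [load 140/400]
  120 → stock rod 1  [load 390/400]
  110 → stock rod 2  [load 250/400]
  110 → stock rod 2  [load 360/400]
  100 → stock rod 3 (new)  [load 100/400]
  90 → stock rod 3  [load 190/400]
  80 → stock rod 3  [load 270/400]
  80 → stock rod 3  [load 350/400]
  60 → stock rod 4 (new)  [load 60/400]
  50 → stock rod 3  [load 400/400]
4 stock rods opened.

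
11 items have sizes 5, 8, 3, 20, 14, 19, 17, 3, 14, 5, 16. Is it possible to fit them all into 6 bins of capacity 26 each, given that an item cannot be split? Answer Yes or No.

Yes

A valid assignment using 6 bins:
  bin 1: 20 + 5 = 25
  bin 2: 19 + 5 = 24
  bin 3: 17 + 8 = 25
  bin 4: 16 + 3 + 3 = 22
  bin 5: 14 = 14
  bin 6: 14 = 14
Every load is within 26, so 6 bins suffice.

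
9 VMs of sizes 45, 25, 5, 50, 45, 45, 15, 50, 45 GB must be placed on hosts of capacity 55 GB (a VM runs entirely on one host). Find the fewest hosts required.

7

Total = 50 + 50 + 45 + 45 + 45 + 45 + 25 + 15 + 5 = 325 GB.
Lower bound: ⌈325/55⌉ = 6 hosts.
A packing using 7 hosts:
  host 1: 50 + 5 = 55
  host 2: 50 = 50
  host 3: 45 = 45
  host 4: 45 = 45
  host 5: 45 = 45
  host 6: 45 = 45
  host 7: 25 + 15 = 40
No arrangement into 6 hosts stays within capacity, so 7 is optimal.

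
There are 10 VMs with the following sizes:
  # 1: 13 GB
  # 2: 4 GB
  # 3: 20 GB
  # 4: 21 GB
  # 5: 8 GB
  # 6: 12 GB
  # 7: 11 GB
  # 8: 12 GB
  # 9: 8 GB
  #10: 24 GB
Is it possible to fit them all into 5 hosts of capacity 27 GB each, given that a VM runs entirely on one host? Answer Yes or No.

No

Total = 133 GB; ⌈133/27⌉ = 5.
The bound of 5 does not rule out 5, but exhaustive search shows no assignment into 5 hosts of capacity 27 GB exists — the minimum is 6.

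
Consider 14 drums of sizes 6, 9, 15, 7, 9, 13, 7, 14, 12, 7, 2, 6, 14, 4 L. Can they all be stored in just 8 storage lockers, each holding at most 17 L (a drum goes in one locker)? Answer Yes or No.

Total = 125 L; ⌈125/17⌉ = 8.
The bound of 8 does not rule out 8, but exhaustive search shows no assignment into 8 storage lockers of capacity 17 L exists — the minimum is 9.

No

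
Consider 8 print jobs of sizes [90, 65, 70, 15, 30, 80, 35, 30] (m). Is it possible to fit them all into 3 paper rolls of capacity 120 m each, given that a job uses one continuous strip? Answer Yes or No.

No

Total = 415 m; ⌈415/120⌉ = 4.
At least 4 paper rolls are required, but only 3 are allowed.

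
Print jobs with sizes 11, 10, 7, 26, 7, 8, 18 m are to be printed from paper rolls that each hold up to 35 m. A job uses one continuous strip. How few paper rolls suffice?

3

Total = 26 + 18 + 11 + 10 + 8 + 7 + 7 = 87 m.
Lower bound: ⌈87/35⌉ = 3 paper rolls.
A packing using 3 paper rolls:
  roll 1: 26 + 8 = 34
  roll 2: 18 + 11 = 29
  roll 3: 10 + 7 + 7 = 24
This matches the lower bound, so 3 is optimal.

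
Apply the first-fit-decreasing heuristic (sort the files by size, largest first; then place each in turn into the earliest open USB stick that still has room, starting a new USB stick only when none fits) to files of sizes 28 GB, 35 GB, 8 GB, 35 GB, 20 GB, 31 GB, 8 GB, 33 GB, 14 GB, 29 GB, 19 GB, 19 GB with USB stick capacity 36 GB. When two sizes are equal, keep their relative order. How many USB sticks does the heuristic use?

Sorted descending: 35, 35, 33, 31, 29, 28, 20, 19, 19, 14, 8, 8.
  35 → USB stick 1 (new)  [load 35/36]
  35 → USB stick 2 (new)  [load 35/36]
  33 → USB stick 3 (new)  [load 33/36]
  31 → USB stick 4 (new)  [load 31/36]
  29 → USB stick 5 (new)  [load 29/36]
  28 → USB stick 6 (new)  [load 28/36]
  20 → USB stick 7 (new)  [load 20/36]
  19 → USB stick 8 (new)  [load 19/36]
  19 → USB stick 9 (new)  [load 19/36]
  14 → USB stick 7  [load 34/36]
  8 → USB stick 6  [load 36/36]
  8 → USB stick 8  [load 27/36]
9 USB sticks opened.

9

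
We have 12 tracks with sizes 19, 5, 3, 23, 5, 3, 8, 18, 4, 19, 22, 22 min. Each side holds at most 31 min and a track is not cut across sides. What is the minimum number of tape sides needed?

6

Total = 23 + 22 + 22 + 19 + 19 + 18 + 8 + 5 + 5 + 4 + 3 + 3 = 151 min.
Lower bound: ⌈151/31⌉ = 5 tape sides.
Also, 6 tracks each exceed 31/2 min, and no two of those can share a side, so at least 6 tape sides are needed.
A packing using 6 tape sides:
  side 1: 23 + 8 = 31
  side 2: 22 + 5 + 4 = 31
  side 3: 22 + 5 + 3 = 30
  side 4: 19 + 3 = 22
  side 5: 19 = 19
  side 6: 18 = 18
This matches the lower bound, so 6 is optimal.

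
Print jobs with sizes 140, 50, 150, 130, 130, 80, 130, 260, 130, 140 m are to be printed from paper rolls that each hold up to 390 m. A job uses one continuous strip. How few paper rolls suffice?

Total = 260 + 150 + 140 + 140 + 130 + 130 + 130 + 130 + 80 + 50 = 1340 m.
Lower bound: ⌈1340/390⌉ = 4 paper rolls.
A packing using 4 paper rolls:
  roll 1: 260 + 130 = 390
  roll 2: 150 + 140 + 80 = 370
  roll 3: 140 + 130 + 50 = 320
  roll 4: 130 + 130 = 260
This matches the lower bound, so 4 is optimal.

4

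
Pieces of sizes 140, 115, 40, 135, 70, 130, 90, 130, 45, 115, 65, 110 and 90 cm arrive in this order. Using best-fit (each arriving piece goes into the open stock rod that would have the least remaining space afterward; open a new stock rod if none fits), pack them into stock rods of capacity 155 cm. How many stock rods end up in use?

10

  140 → stock rod 1 (new)  [load 140/155]
  115 → stock rod 2 (new)  [load 115/155]
  40 → stock rod 2  [load 155/155]
  135 → stock rod 3 (new)  [load 135/155]
  70 → stock rod 4 (new)  [load 70/155]
  130 → stock rod 5 (new)  [load 130/155]
  90 → stock rod 6 (new)  [load 90/155]
  130 → stock rod 7 (new)  [load 130/155]
  45 → stock rod 6  [load 135/155]
  115 → stock rod 8 (new)  [load 115/155]
  65 → stock rod 4  [load 135/155]
  110 → stock rod 9 (new)  [load 110/155]
  90 → stock rod 10 (new)  [load 90/155]
10 stock rods opened.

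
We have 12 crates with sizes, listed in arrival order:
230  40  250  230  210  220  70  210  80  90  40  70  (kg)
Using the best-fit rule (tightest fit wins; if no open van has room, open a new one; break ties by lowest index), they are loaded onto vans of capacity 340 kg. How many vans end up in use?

6

  230 → van 1 (new)  [load 230/340]
  40 → van 1  [load 270/340]
  250 → van 2 (new)  [load 250/340]
  230 → van 3 (new)  [load 230/340]
  210 → van 4 (new)  [load 210/340]
  220 → van 5 (new)  [load 220/340]
  70 → van 1  [load 340/340]
  210 → van 6 (new)  [load 210/340]
  80 → van 2  [load 330/340]
  90 → van 3  [load 320/340]
  40 → van 5  [load 260/340]
  70 → van 5  [load 330/340]
6 vans opened.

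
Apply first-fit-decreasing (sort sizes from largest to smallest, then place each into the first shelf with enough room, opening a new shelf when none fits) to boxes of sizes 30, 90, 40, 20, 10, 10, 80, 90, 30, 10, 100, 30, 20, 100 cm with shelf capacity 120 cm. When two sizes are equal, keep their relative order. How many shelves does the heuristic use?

6

Sorted descending: 100, 100, 90, 90, 80, 40, 30, 30, 30, 20, 20, 10, 10, 10.
  100 → shelf 1 (new)  [load 100/120]
  100 → shelf 2 (new)  [load 100/120]
  90 → shelf 3 (new)  [load 90/120]
  90 → shelf 4 (new)  [load 90/120]
  80 → shelf 5 (new)  [load 80/120]
  40 → shelf 5  [load 120/120]
  30 → shelf 3  [load 120/120]
  30 → shelf 4  [load 120/120]
  30 → shelf 6 (new)  [load 30/120]
  20 → shelf 1  [load 120/120]
  20 → shelf 2  [load 120/120]
  10 → shelf 6  [load 40/120]
  10 → shelf 6  [load 50/120]
  10 → shelf 6  [load 60/120]
6 shelves opened.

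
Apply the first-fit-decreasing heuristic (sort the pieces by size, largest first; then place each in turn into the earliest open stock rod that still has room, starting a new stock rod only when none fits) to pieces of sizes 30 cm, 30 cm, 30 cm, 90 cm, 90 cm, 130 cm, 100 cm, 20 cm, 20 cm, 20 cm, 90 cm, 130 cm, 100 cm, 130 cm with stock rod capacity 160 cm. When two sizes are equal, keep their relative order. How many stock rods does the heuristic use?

Sorted descending: 130, 130, 130, 100, 100, 90, 90, 90, 30, 30, 30, 20, 20, 20.
  130 → stock rod 1 (new)  [load 130/160]
  130 → stock rod 2 (new)  [load 130/160]
  130 → stock rod 3 (new)  [load 130/160]
  100 → stock rod 4 (new)  [load 100/160]
  100 → stock rod 5 (new)  [load 100/160]
  90 → stock rod 6 (new)  [load 90/160]
  90 → stock rod 7 (new)  [load 90/160]
  90 → stock rod 8 (new)  [load 90/160]
  30 → stock rod 1  [load 160/160]
  30 → stock rod 2  [load 160/160]
  30 → stock rod 3  [load 160/160]
  20 → stock rod 4  [load 120/160]
  20 → stock rod 4  [load 140/160]
  20 → stock rod 4  [load 160/160]
8 stock rods opened.

8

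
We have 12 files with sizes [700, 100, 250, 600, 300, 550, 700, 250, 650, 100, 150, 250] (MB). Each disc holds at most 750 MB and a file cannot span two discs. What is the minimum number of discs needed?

7

Total = 700 + 700 + 650 + 600 + 550 + 300 + 250 + 250 + 250 + 150 + 100 + 100 = 4600 MB.
Lower bound: ⌈4600/750⌉ = 7 discs.
A packing using 7 discs:
  disc 1: 700 = 700
  disc 2: 700 = 700
  disc 3: 650 + 100 = 750
  disc 4: 600 + 150 = 750
  disc 5: 550 + 100 = 650
  disc 6: 300 + 250 = 550
  disc 7: 250 + 250 = 500
This matches the lower bound, so 7 is optimal.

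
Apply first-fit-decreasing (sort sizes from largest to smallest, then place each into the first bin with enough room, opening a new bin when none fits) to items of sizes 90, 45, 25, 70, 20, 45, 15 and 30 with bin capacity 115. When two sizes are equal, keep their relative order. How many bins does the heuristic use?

Sorted descending: 90, 70, 45, 45, 30, 25, 20, 15.
  90 → bin 1 (new)  [load 90/115]
  70 → bin 2 (new)  [load 70/115]
  45 → bin 2  [load 115/115]
  45 → bin 3 (new)  [load 45/115]
  30 → bin 3  [load 75/115]
  25 → bin 1  [load 115/115]
  20 → bin 3  [load 95/115]
  15 → bin 3  [load 110/115]
3 bins opened.

3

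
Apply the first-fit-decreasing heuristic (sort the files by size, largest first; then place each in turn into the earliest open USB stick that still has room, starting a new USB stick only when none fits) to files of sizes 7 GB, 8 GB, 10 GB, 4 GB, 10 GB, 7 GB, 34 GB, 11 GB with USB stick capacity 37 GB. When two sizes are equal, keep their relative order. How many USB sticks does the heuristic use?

3

Sorted descending: 34, 11, 10, 10, 8, 7, 7, 4.
  34 → USB stick 1 (new)  [load 34/37]
  11 → USB stick 2 (new)  [load 11/37]
  10 → USB stick 2  [load 21/37]
  10 → USB stick 2  [load 31/37]
  8 → USB stick 3 (new)  [load 8/37]
  7 → USB stick 3  [load 15/37]
  7 → USB stick 3  [load 22/37]
  4 → USB stick 2  [load 35/37]
3 USB sticks opened.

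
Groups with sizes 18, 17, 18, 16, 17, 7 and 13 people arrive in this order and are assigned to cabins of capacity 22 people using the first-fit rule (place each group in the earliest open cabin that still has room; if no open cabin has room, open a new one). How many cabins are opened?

  18 → cabin 1 (new)  [load 18/22]
  17 → cabin 2 (new)  [load 17/22]
  18 → cabin 3 (new)  [load 18/22]
  16 → cabin 4 (new)  [load 16/22]
  17 → cabin 5 (new)  [load 17/22]
  7 → cabin 6 (new)  [load 7/22]
  13 → cabin 6  [load 20/22]
6 cabins opened.

6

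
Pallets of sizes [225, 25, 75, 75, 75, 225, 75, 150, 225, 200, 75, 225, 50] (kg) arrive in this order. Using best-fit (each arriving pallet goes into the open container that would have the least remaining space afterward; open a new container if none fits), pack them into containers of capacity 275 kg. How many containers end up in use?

7

  225 → container 1 (new)  [load 225/275]
  25 → container 1  [load 250/275]
  75 → container 2 (new)  [load 75/275]
  75 → container 2  [load 150/275]
  75 → container 2  [load 225/275]
  225 → container 3 (new)  [load 225/275]
  75 → container 4 (new)  [load 75/275]
  150 → container 4  [load 225/275]
  225 → container 5 (new)  [load 225/275]
  200 → container 6 (new)  [load 200/275]
  75 → container 6  [load 275/275]
  225 → container 7 (new)  [load 225/275]
  50 → container 2  [load 275/275]
7 containers opened.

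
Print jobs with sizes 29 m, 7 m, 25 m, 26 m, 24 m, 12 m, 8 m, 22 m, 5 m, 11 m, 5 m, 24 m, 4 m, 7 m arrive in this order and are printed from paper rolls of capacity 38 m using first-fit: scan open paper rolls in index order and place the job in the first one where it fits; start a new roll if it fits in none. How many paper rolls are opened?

  29 → roll 1 (new)  [load 29/38]
  7 → roll 1  [load 36/38]
  25 → roll 2 (new)  [load 25/38]
  26 → roll 3 (new)  [load 26/38]
  24 → roll 4 (new)  [load 24/38]
  12 → roll 2  [load 37/38]
  8 → roll 3  [load 34/38]
  22 → roll 5 (new)  [load 22/38]
  5 → roll 4  [load 29/38]
  11 → roll 5  [load 33/38]
  5 → roll 4  [load 34/38]
  24 → roll 6 (new)  [load 24/38]
  4 → roll 3  [load 38/38]
  7 → roll 6  [load 31/38]
6 paper rolls opened.

6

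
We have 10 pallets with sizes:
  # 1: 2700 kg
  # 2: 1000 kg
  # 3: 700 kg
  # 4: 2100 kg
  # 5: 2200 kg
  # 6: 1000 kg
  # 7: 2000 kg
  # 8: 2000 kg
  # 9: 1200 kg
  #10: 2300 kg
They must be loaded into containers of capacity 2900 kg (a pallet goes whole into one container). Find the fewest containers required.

8

Total = 2700 + 2300 + 2200 + 2100 + 2000 + 2000 + 1200 + 1000 + 1000 + 700 = 17200 kg.
Lower bound: ⌈17200/2900⌉ = 6 containers.
A packing using 8 containers:
  container 1: 2700 = 2700
  container 2: 2300 = 2300
  container 3: 2200 + 700 = 2900
  container 4: 2100 = 2100
  container 5: 2000 = 2000
  container 6: 2000 = 2000
  container 7: 1200 + 1000 = 2200
  container 8: 1000 = 1000
No arrangement into 7 containers stays within capacity, so 8 is optimal.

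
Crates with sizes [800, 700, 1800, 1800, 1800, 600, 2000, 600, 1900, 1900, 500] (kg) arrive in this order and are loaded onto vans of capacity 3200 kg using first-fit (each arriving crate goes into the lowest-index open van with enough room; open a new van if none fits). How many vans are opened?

7

  800 → van 1 (new)  [load 800/3200]
  700 → van 1  [load 1500/3200]
  1800 → van 2 (new)  [load 1800/3200]
  1800 → van 3 (new)  [load 1800/3200]
  1800 → van 4 (new)  [load 1800/3200]
  600 → van 1  [load 2100/3200]
  2000 → van 5 (new)  [load 2000/3200]
  600 → van 1  [load 2700/3200]
  1900 → van 6 (new)  [load 1900/3200]
  1900 → van 7 (new)  [load 1900/3200]
  500 → van 1  [load 3200/3200]
7 vans opened.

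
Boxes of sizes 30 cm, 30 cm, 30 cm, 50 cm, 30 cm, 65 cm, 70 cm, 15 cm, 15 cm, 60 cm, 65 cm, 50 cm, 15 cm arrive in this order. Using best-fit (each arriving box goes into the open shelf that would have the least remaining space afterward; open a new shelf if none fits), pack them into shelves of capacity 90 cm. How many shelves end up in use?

  30 → shelf 1 (new)  [load 30/90]
  30 → shelf 1  [load 60/90]
  30 → shelf 1  [load 90/90]
  50 → shelf 2 (new)  [load 50/90]
  30 → shelf 2  [load 80/90]
  65 → shelf 3 (new)  [load 65/90]
  70 → shelf 4 (new)  [load 70/90]
  15 → shelf 4  [load 85/90]
  15 → shelf 3  [load 80/90]
  60 → shelf 5 (new)  [load 60/90]
  65 → shelf 6 (new)  [load 65/90]
  50 → shelf 7 (new)  [load 50/90]
  15 → shelf 6  [load 80/90]
7 shelves opened.

7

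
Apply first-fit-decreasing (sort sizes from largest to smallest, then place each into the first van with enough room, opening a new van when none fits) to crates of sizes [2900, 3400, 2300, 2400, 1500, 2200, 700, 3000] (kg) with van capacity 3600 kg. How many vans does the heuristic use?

7

Sorted descending: 3400, 3000, 2900, 2400, 2300, 2200, 1500, 700.
  3400 → van 1 (new)  [load 3400/3600]
  3000 → van 2 (new)  [load 3000/3600]
  2900 → van 3 (new)  [load 2900/3600]
  2400 → van 4 (new)  [load 2400/3600]
  2300 → van 5 (new)  [load 2300/3600]
  2200 → van 6 (new)  [load 2200/3600]
  1500 → van 7 (new)  [load 1500/3600]
  700 → van 3  [load 3600/3600]
7 vans opened.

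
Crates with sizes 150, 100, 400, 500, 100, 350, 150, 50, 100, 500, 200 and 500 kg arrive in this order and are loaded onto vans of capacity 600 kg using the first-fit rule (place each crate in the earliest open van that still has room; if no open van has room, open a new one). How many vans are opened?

6

  150 → van 1 (new)  [load 150/600]
  100 → van 1  [load 250/600]
  400 → van 2 (new)  [load 400/600]
  500 → van 3 (new)  [load 500/600]
  100 → van 1  [load 350/600]
  350 → van 4 (new)  [load 350/600]
  150 → van 1  [load 500/600]
  50 → van 1  [load 550/600]
  100 → van 2  [load 500/600]
  500 → van 5 (new)  [load 500/600]
  200 → van 4  [load 550/600]
  500 → van 6 (new)  [load 500/600]
6 vans opened.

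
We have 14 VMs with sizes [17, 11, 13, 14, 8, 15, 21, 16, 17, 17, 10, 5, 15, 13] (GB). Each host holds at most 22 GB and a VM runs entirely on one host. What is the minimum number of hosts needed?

Total = 21 + 17 + 17 + 17 + 16 + 15 + 15 + 14 + 13 + 13 + 11 + 10 + 8 + 5 = 192 GB.
Lower bound: ⌈192/22⌉ = 9 hosts.
Also, 10 VMs each exceed 11 GB, and no two of those can share a host, so at least 10 hosts are needed.
A packing using 11 hosts:
  host 1: 21 = 21
  host 2: 17 + 5 = 22
  host 3: 17 = 17
  host 4: 17 = 17
  host 5: 16 = 16
  host 6: 15 = 15
  host 7: 15 = 15
  host 8: 14 + 8 = 22
  host 9: 13 = 13
  host 10: 13 = 13
  host 11: 11 + 10 = 21
No arrangement into 10 hosts stays within capacity, so 11 is optimal.

11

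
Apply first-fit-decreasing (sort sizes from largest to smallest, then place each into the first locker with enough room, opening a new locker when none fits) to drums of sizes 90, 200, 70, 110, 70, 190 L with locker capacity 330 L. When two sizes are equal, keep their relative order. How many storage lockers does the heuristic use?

Sorted descending: 200, 190, 110, 90, 70, 70.
  200 → locker 1 (new)  [load 200/330]
  190 → locker 2 (new)  [load 190/330]
  110 → locker 1  [load 310/330]
  90 → locker 2  [load 280/330]
  70 → locker 3 (new)  [load 70/330]
  70 → locker 3  [load 140/330]
3 storage lockers opened.

3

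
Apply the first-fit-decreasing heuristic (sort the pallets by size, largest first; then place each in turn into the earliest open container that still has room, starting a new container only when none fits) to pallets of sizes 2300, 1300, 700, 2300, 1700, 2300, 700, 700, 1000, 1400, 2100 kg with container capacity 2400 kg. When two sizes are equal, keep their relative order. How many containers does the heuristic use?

8

Sorted descending: 2300, 2300, 2300, 2100, 1700, 1400, 1300, 1000, 700, 700, 700.
  2300 → container 1 (new)  [load 2300/2400]
  2300 → container 2 (new)  [load 2300/2400]
  2300 → container 3 (new)  [load 2300/2400]
  2100 → container 4 (new)  [load 2100/2400]
  1700 → container 5 (new)  [load 1700/2400]
  1400 → container 6 (new)  [load 1400/2400]
  1300 → container 7 (new)  [load 1300/2400]
  1000 → container 6  [load 2400/2400]
  700 → container 5  [load 2400/2400]
  700 → container 7  [load 2000/2400]
  700 → container 8 (new)  [load 700/2400]
8 containers opened.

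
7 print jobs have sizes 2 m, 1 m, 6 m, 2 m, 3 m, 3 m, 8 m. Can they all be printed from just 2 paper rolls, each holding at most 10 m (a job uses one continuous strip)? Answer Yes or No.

No

Total = 25 m; ⌈25/10⌉ = 3.
At least 3 paper rolls are required, but only 2 are allowed.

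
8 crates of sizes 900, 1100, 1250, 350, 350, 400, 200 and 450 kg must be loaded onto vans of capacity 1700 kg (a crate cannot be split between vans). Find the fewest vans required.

3

Total = 1250 + 1100 + 900 + 450 + 400 + 350 + 350 + 200 = 5000 kg.
Lower bound: ⌈5000/1700⌉ = 3 vans.
A packing using 3 vans:
  van 1: 1250 + 450 = 1700
  van 2: 1100 + 400 + 200 = 1700
  van 3: 900 + 350 + 350 = 1600
This matches the lower bound, so 3 is optimal.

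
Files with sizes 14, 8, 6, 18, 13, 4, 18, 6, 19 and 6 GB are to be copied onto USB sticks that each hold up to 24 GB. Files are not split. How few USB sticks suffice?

5

Total = 19 + 18 + 18 + 14 + 13 + 8 + 6 + 6 + 6 + 4 = 112 GB.
Lower bound: ⌈112/24⌉ = 5 USB sticks.
A packing using 5 USB sticks:
  USB stick 1: 19 + 4 = 23
  USB stick 2: 18 + 6 = 24
  USB stick 3: 18 + 6 = 24
  USB stick 4: 14 + 8 = 22
  USB stick 5: 13 + 6 = 19
This matches the lower bound, so 5 is optimal.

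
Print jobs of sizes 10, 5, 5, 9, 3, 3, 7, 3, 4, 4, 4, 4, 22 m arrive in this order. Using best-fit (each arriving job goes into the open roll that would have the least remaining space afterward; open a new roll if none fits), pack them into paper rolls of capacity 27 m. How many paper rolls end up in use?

4

  10 → roll 1 (new)  [load 10/27]
  5 → roll 1  [load 15/27]
  5 → roll 1  [load 20/27]
  9 → roll 2 (new)  [load 9/27]
  3 → roll 1  [load 23/27]
  3 → roll 1  [load 26/27]
  7 → roll 2  [load 16/27]
  3 → roll 2  [load 19/27]
  4 → roll 2  [load 23/27]
  4 → roll 2  [load 27/27]
  4 → roll 3 (new)  [load 4/27]
  4 → roll 3  [load 8/27]
  22 → roll 4 (new)  [load 22/27]
4 paper rolls opened.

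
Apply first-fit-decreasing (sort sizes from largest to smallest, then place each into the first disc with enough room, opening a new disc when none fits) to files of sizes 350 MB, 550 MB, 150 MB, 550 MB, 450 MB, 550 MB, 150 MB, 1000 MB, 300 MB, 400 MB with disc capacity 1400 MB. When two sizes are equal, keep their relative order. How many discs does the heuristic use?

4

Sorted descending: 1000, 550, 550, 550, 450, 400, 350, 300, 150, 150.
  1000 → disc 1 (new)  [load 1000/1400]
  550 → disc 2 (new)  [load 550/1400]
  550 → disc 2  [load 1100/1400]
  550 → disc 3 (new)  [load 550/1400]
  450 → disc 3  [load 1000/1400]
  400 → disc 1  [load 1400/1400]
  350 → disc 3  [load 1350/1400]
  300 → disc 2  [load 1400/1400]
  150 → disc 4 (new)  [load 150/1400]
  150 → disc 4  [load 300/1400]
4 discs opened.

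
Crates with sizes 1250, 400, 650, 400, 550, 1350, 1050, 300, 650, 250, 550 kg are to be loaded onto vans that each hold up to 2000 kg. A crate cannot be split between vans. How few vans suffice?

Total = 1350 + 1250 + 1050 + 650 + 650 + 550 + 550 + 400 + 400 + 300 + 250 = 7400 kg.
Lower bound: ⌈7400/2000⌉ = 4 vans.
A packing using 4 vans:
  van 1: 1350 + 650 = 2000
  van 2: 1250 + 650 = 1900
  van 3: 1050 + 550 + 400 = 2000
  van 4: 550 + 400 + 300 + 250 = 1500
This matches the lower bound, so 4 is optimal.

4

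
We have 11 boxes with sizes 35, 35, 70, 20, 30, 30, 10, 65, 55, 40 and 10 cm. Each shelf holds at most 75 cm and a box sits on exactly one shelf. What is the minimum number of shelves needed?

6

Total = 70 + 65 + 55 + 40 + 35 + 35 + 30 + 30 + 20 + 10 + 10 = 400 cm.
Lower bound: ⌈400/75⌉ = 6 shelves.
A packing using 6 shelves:
  shelf 1: 70 = 70
  shelf 2: 65 + 10 = 75
  shelf 3: 55 + 20 = 75
  shelf 4: 40 + 35 = 75
  shelf 5: 35 + 30 + 10 = 75
  shelf 6: 30 = 30
This matches the lower bound, so 6 is optimal.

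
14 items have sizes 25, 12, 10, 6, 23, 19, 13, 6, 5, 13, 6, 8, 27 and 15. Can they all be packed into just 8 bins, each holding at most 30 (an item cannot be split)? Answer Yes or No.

A valid assignment using 7 bins:
  bin 1: 27 = 27
  bin 2: 25 + 5 = 30
  bin 3: 23 + 6 = 29
  bin 4: 19 + 10 = 29
  bin 5: 15 + 13 = 28
  bin 6: 13 + 12 = 25
  bin 7: 8 + 6 + 6 = 20
That uses only 7 ≤ 8, so 8 bins are enough.

Yes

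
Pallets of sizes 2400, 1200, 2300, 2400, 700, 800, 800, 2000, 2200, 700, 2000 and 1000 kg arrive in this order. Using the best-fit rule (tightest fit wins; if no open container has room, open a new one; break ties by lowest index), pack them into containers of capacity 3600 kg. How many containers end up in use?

  2400 → container 1 (new)  [load 2400/3600]
  1200 → container 1  [load 3600/3600]
  2300 → container 2 (new)  [load 2300/3600]
  2400 → container 3 (new)  [load 2400/3600]
  700 → container 3  [load 3100/3600]
  800 → container 2  [load 3100/3600]
  800 → container 4 (new)  [load 800/3600]
  2000 → container 4  [load 2800/3600]
  2200 → container 5 (new)  [load 2200/3600]
  700 → container 4  [load 3500/3600]
  2000 → container 6 (new)  [load 2000/3600]
  1000 → container 5  [load 3200/3600]
6 containers opened.

6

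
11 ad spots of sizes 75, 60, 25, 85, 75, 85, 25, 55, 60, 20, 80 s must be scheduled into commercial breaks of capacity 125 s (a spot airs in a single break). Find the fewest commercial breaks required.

7

Total = 85 + 85 + 80 + 75 + 75 + 60 + 60 + 55 + 25 + 25 + 20 = 645 s.
Lower bound: ⌈645/125⌉ = 6 commercial breaks.
A packing using 7 commercial breaks:
  break 1: 85 + 25 = 110
  break 2: 85 + 25 = 110
  break 3: 80 + 20 = 100
  break 4: 75 = 75
  break 5: 75 = 75
  break 6: 60 + 60 = 120
  break 7: 55 = 55
No arrangement into 6 commercial breaks stays within capacity, so 7 is optimal.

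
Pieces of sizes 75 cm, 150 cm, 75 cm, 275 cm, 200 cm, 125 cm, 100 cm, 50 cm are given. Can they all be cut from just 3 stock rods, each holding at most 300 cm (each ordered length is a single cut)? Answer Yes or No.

No

Total = 1050 cm; ⌈1050/300⌉ = 4.
At least 4 stock rods are required, but only 3 are allowed.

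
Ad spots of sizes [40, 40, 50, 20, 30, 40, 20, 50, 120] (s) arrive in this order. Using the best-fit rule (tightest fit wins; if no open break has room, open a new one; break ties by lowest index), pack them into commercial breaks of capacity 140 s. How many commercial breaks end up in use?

4

  40 → break 1 (new)  [load 40/140]
  40 → break 1  [load 80/140]
  50 → break 1  [load 130/140]
  20 → break 2 (new)  [load 20/140]
  30 → break 2  [load 50/140]
  40 → break 2  [load 90/140]
  20 → break 2  [load 110/140]
  50 → break 3 (new)  [load 50/140]
  120 → break 4 (new)  [load 120/140]
4 commercial breaks opened.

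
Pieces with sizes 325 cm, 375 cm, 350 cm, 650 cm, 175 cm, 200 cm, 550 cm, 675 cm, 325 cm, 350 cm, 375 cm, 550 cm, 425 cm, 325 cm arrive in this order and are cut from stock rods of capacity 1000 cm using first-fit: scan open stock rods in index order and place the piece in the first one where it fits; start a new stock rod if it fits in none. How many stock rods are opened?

7

  325 → stock rod 1 (new)  [load 325/1000]
  375 → stock rod 1  [load 700/1000]
  350 → stock rod 2 (new)  [load 350/1000]
  650 → stock rod 2  [load 1000/1000]
  175 → stock rod 1  [load 875/1000]
  200 → stock rod 3 (new)  [load 200/1000]
  550 → stock rod 3  [load 750/1000]
  675 → stock rod 4 (new)  [load 675/1000]
  325 → stock rod 4  [load 1000/1000]
  350 → stock rod 5 (new)  [load 350/1000]
  375 → stock rod 5  [load 725/1000]
  550 → stock rod 6 (new)  [load 550/1000]
  425 → stock rod 6  [load 975/1000]
  325 → stock rod 7 (new)  [load 325/1000]
7 stock rods opened.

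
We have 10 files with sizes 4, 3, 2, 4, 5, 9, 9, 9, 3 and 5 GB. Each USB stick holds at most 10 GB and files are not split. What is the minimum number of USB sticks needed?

Total = 9 + 9 + 9 + 5 + 5 + 4 + 4 + 3 + 3 + 2 = 53 GB.
Lower bound: ⌈53/10⌉ = 6 USB sticks.
A packing using 6 USB sticks:
  USB stick 1: 9 = 9
  USB stick 2: 9 = 9
  USB stick 3: 9 = 9
  USB stick 4: 5 + 5 = 10
  USB stick 5: 4 + 4 + 2 = 10
  USB stick 6: 3 + 3 = 6
This matches the lower bound, so 6 is optimal.

6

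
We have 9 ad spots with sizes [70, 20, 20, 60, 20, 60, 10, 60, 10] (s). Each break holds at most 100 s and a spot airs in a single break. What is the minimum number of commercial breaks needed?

Total = 70 + 60 + 60 + 60 + 20 + 20 + 20 + 10 + 10 = 330 s.
Lower bound: ⌈330/100⌉ = 4 commercial breaks.
A packing using 4 commercial breaks:
  break 1: 70 + 20 + 10 = 100
  break 2: 60 + 20 + 20 = 100
  break 3: 60 + 10 = 70
  break 4: 60 = 60
This matches the lower bound, so 4 is optimal.

4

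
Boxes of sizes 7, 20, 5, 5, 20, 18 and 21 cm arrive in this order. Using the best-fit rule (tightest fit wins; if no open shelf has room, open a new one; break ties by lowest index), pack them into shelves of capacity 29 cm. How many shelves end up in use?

4

  7 → shelf 1 (new)  [load 7/29]
  20 → shelf 1  [load 27/29]
  5 → shelf 2 (new)  [load 5/29]
  5 → shelf 2  [load 10/29]
  20 → shelf 3 (new)  [load 20/29]
  18 → shelf 2  [load 28/29]
  21 → shelf 4 (new)  [load 21/29]
4 shelves opened.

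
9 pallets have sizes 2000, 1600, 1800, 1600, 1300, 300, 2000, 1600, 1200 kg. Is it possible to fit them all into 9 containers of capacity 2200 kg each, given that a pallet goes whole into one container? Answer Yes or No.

A valid assignment using 8 containers:
  container 1: 2000 = 2000
  container 2: 2000 = 2000
  container 3: 1800 + 300 = 2100
  container 4: 1600 = 1600
  container 5: 1600 = 1600
  container 6: 1600 = 1600
  container 7: 1300 = 1300
  container 8: 1200 = 1200
That uses only 8 ≤ 9, so 9 containers are enough.

Yes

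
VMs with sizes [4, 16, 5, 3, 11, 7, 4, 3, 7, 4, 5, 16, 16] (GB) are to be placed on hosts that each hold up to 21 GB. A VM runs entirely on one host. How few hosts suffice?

Total = 16 + 16 + 16 + 11 + 7 + 7 + 5 + 5 + 4 + 4 + 4 + 3 + 3 = 101 GB.
Lower bound: ⌈101/21⌉ = 5 hosts.
A packing using 5 hosts:
  host 1: 16 + 5 = 21
  host 2: 16 + 5 = 21
  host 3: 16 + 4 = 20
  host 4: 11 + 7 + 3 = 21
  host 5: 7 + 4 + 4 + 3 = 18
This matches the lower bound, so 5 is optimal.

5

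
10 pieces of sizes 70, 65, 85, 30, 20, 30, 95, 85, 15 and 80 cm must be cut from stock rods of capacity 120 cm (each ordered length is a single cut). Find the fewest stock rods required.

6

Total = 95 + 85 + 85 + 80 + 70 + 65 + 30 + 30 + 20 + 15 = 575 cm.
Lower bound: ⌈575/120⌉ = 5 stock rods.
Also, 6 pieces each exceed 60 cm, and no two of those can share a stock rod, so at least 6 stock rods are needed.
A packing using 6 stock rods:
  stock rod 1: 95 + 20 = 115
  stock rod 2: 85 + 30 = 115
  stock rod 3: 85 + 30 = 115
  stock rod 4: 80 + 15 = 95
  stock rod 5: 70 = 70
  stock rod 6: 65 = 65
This matches the lower bound, so 6 is optimal.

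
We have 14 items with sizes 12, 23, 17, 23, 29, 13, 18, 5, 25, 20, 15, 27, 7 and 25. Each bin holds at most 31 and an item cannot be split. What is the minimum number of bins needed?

10

Total = 29 + 27 + 25 + 25 + 23 + 23 + 20 + 18 + 17 + 15 + 13 + 12 + 7 + 5 = 259.
Lower bound: ⌈259/31⌉ = 9 bins.
A packing using 10 bins:
  bin 1: 29 = 29
  bin 2: 27 = 27
  bin 3: 25 + 5 = 30
  bin 4: 25 = 25
  bin 5: 23 + 7 = 30
  bin 6: 23 = 23
  bin 7: 20 = 20
  bin 8: 18 + 13 = 31
  bin 9: 17 + 12 = 29
  bin 10: 15 = 15
No arrangement into 9 bins stays within capacity, so 10 is optimal.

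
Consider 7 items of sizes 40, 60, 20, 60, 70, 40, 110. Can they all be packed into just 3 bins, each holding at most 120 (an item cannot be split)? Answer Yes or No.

Total = 400; ⌈400/120⌉ = 4.
At least 4 bins are required, but only 3 are allowed.

No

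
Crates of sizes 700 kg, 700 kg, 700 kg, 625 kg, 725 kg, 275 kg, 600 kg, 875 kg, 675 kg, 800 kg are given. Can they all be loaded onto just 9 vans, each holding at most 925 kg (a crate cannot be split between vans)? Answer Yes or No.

A valid assignment using 9 vans:
  van 1: 875 = 875
  van 2: 800 = 800
  van 3: 725 = 725
  van 4: 700 = 700
  van 5: 700 = 700
  van 6: 700 = 700
  van 7: 675 = 675
  van 8: 625 + 275 = 900
  van 9: 600 = 600
Every load is within 925 kg, so 9 vans suffice.

Yes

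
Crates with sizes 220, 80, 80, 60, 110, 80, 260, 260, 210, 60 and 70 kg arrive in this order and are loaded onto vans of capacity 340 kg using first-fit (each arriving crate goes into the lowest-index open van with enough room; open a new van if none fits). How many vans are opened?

  220 → van 1 (new)  [load 220/340]
  80 → van 1  [load 300/340]
  80 → van 2 (new)  [load 80/340]
  60 → van 2  [load 140/340]
  110 → van 2  [load 250/340]
  80 → van 2  [load 330/340]
  260 → van 3 (new)  [load 260/340]
  260 → van 4 (new)  [load 260/340]
  210 → van 5 (new)  [load 210/340]
  60 → van 3  [load 320/340]
  70 → van 4  [load 330/340]
5 vans opened.

5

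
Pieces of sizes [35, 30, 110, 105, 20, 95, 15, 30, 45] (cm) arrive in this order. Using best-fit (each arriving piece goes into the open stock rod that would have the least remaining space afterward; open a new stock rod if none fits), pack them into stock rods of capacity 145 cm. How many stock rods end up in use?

  35 → stock rod 1 (new)  [load 35/145]
  30 → stock rod 1  [load 65/145]
  110 → stock rod 2 (new)  [load 110/145]
  105 → stock rod 3 (new)  [load 105/145]
  20 → stock rod 2  [load 130/145]
  95 → stock rod 4 (new)  [load 95/145]
  15 → stock rod 2  [load 145/145]
  30 → stock rod 3  [load 135/145]
  45 → stock rod 4  [load 140/145]
4 stock rods opened.

4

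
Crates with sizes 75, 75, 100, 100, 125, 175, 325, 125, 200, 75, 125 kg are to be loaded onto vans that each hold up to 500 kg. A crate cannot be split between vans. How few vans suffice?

Total = 325 + 200 + 175 + 125 + 125 + 125 + 100 + 100 + 75 + 75 + 75 = 1500 kg.
Lower bound: ⌈1500/500⌉ = 3 vans.
A packing using 3 vans:
  van 1: 325 + 175 = 500
  van 2: 200 + 125 + 100 + 75 = 500
  van 3: 125 + 125 + 100 + 75 + 75 = 500
This matches the lower bound, so 3 is optimal.

3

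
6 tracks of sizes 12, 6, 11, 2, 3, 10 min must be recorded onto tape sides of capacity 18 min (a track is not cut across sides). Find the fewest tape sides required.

3

Total = 12 + 11 + 10 + 6 + 3 + 2 = 44 min.
Lower bound: ⌈44/18⌉ = 3 tape sides.
A packing using 3 tape sides:
  side 1: 12 + 6 = 18
  side 2: 11 + 3 + 2 = 16
  side 3: 10 = 10
This matches the lower bound, so 3 is optimal.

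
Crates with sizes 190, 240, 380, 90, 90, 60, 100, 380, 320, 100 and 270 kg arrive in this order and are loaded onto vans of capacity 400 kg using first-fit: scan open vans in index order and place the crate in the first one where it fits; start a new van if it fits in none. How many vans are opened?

  190 → van 1 (new)  [load 190/400]
  240 → van 2 (new)  [load 240/400]
  380 → van 3 (new)  [load 380/400]
  90 → van 1  [load 280/400]
  90 → van 1  [load 370/400]
  60 → van 2  [load 300/400]
  100 → van 2  [load 400/400]
  380 → van 4 (new)  [load 380/400]
  320 → van 5 (new)  [load 320/400]
  100 → van 6 (new)  [load 100/400]
  270 → van 6  [load 370/400]
6 vans opened.

6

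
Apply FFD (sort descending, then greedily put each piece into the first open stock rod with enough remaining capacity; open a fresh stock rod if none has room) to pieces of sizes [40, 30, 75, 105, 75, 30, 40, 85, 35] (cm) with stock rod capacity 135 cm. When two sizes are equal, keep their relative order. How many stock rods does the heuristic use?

Sorted descending: 105, 85, 75, 75, 40, 40, 35, 30, 30.
  105 → stock rod 1 (new)  [load 105/135]
  85 → stock rod 2 (new)  [load 85/135]
  75 → stock rod 3 (new)  [load 75/135]
  75 → stock rod 4 (new)  [load 75/135]
  40 → stock rod 2  [load 125/135]
  40 → stock rod 3  [load 115/135]
  35 → stock rod 4  [load 110/135]
  30 → stock rod 1  [load 135/135]
  30 → stock rod 5 (new)  [load 30/135]
5 stock rods opened.

5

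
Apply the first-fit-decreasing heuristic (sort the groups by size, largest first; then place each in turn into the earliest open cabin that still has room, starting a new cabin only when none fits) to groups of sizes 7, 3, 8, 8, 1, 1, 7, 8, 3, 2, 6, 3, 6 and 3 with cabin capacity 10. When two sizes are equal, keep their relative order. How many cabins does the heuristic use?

Sorted descending: 8, 8, 8, 7, 7, 6, 6, 3, 3, 3, 3, 2, 1, 1.
  8 → cabin 1 (new)  [load 8/10]
  8 → cabin 2 (new)  [load 8/10]
  8 → cabin 3 (new)  [load 8/10]
  7 → cabin 4 (new)  [load 7/10]
  7 → cabin 5 (new)  [load 7/10]
  6 → cabin 6 (new)  [load 6/10]
  6 → cabin 7 (new)  [load 6/10]
  3 → cabin 4  [load 10/10]
  3 → cabin 5  [load 10/10]
  3 → cabin 6  [load 9/10]
  3 → cabin 7  [load 9/10]
  2 → cabin 1  [load 10/10]
  1 → cabin 2  [load 9/10]
  1 → cabin 2  [load 10/10]
7 cabins opened.

7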